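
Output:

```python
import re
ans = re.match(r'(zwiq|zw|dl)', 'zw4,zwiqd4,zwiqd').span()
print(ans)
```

`re.match` only tries the pattern at the start of the string.
The match spans [0:2] → 'zw'.
Captured: group 1 = 'zw'.

(0, 2)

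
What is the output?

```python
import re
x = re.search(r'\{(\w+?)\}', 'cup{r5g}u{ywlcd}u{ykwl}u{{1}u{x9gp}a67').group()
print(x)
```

{r5g}

The match spans [3:8] → '{r5g}'.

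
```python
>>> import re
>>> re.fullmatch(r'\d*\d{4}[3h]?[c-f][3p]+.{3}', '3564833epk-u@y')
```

Pattern: zero or more of a digit, then exactly 4 of a digit, then optionally one of [3h]; then a character in [c-f]; then one or more of one of [3p]; then exactly 3 of any character.
For `fullmatch`, every character of the input must be accounted for by the pattern.
Here the pattern can't cover the whole string, so the call returns None.

None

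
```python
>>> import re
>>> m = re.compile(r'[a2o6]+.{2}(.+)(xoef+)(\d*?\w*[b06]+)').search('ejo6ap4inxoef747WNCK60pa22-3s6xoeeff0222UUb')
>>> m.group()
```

'o6ap4inxoef747WNCK60'

The pattern matches one or more of one of [a2o6]; then exactly 2 of any character; then one or more of any character (captured); then the literal 'xoe', then one or more of the literal 'f' (captured); then zero or more of a digit (lazy), then zero or more of a word character, then one or more of one of [b06] (captured).
`re.search` tries every starting position until one works.
The match spans [2:22] → 'o6ap4inxoef747WNCK60'.
Captured: group 1 = 'in', group 2 = 'xoef', group 3 = '747WNCK60'.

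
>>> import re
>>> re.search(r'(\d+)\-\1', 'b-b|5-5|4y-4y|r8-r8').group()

'5-5'

After group 1 captures some text, `\1` only succeeds where that same text appears again.
Unlike `match`, `search` isn't anchored — it looks for the pattern anywhere in the string.
The match spans [4:7] → '5-5'.
Captured: group 1 = '5'.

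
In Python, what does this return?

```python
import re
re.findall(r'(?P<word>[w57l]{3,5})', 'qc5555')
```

The pattern matches 3 to 5 of one of [w57l] (captured as 'word').
Matches: at [2:6] match '5555', group 1 = '5555'.
`findall` collects group 1 from the one match (1 total).

['5555']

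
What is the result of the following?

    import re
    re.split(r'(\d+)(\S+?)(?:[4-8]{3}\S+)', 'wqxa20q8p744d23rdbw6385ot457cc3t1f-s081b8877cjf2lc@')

['wqxa', '20', 'q8p', '']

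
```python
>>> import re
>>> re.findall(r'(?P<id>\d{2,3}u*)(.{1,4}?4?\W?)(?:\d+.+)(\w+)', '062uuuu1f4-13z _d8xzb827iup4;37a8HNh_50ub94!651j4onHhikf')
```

Pattern: 2 to 3 of a digit, then zero or more of the literal 'u' (captured as 'id'); then 1 to 4 of any character (lazy), then optionally a literal '4', then optionally a non-word character (captured); then one or more of a digit, then one or more of any character (non-capturing group); then one or more of a word character (captured).
Scanning left to right: at [0:56] match '062uuuu1f4-13z _d8xzb827iup4;37a8HNh_50ub94!651j4onHhikf', groups = ('062uuuu', '1f4-', 'f').
3 groups means the one result is a tuple of 3 captured strings — 1 here.

[('062uuuu', '1f4-', 'f')]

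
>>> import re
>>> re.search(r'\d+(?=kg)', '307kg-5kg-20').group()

The `(?=…)`/`(?<=…)` assertion just peeks at neighbouring text; it doesn't advance the match position.
`search` walks the string left to right and returns the first match it finds.
The match spans [0:3] → '307'.

'307'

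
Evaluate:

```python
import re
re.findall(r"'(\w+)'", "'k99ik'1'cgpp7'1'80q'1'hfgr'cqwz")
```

['k99ik', 'cgpp7', '80q', 'hfgr']

Matches: at [0:7] match "'k99ik'", group 1 = 'k99ik'; at [8:15] match "'cgpp7'", group 1 = 'cgpp7'; at [16:21] match "'80q'", group 1 = '80q'; at [22:28] match "'hfgr'", group 1 = 'hfgr'.
Because there's exactly one group, `findall` drops the full match and keeps group 1 from each hit.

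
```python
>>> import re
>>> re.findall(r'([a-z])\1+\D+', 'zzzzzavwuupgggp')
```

['z']

`\1` is not a pattern — it's the concrete string captured by group 1, re-applied verbatim.
`findall` collects group 1 from the one match (1 total).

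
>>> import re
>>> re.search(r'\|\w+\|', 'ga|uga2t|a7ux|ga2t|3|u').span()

(2, 9)

Unlike `match`, `search` isn't anchored — it looks for the pattern anywhere in the string.
The match spans [2:9] → '|uga2t|'.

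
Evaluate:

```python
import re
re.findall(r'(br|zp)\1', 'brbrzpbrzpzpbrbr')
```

`\1` is not a pattern — it's the concrete string captured by group 1, re-applied verbatim.
Matches: at [0:4] match 'brbr', group 1 = 'br'; at [8:12] match 'zpzp', group 1 = 'zp'; at [12:16] match 'brbr', group 1 = 'br'.
Because there's exactly one group, `findall` drops the full match and keeps group 1 from each hit.

['br', 'zp', 'br']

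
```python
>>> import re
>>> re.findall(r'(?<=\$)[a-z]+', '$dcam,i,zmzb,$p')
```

Lookahead/lookbehind check context without consuming it, so the matched span excludes the asserted characters.
Walking the string: at [1:5] → 'dcam'; at [14:15] → 'p'.
With no groups in the pattern, `findall` gives back each whole match — 2 here.

['dcam', 'p']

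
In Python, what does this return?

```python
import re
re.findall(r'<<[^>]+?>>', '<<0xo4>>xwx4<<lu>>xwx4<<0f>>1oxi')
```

Scanning left to right: at [0:8] → '<<0xo4>>'; at [12:18] → '<<lu>>'; at [22:28] → '<<0f>>'.
Since nothing is captured, `findall` lists the 3 matched substrings directly.

['<<0xo4>>', '<<lu>>', '<<0f>>']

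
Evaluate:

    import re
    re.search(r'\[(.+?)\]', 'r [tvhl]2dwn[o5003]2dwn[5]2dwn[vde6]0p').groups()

('tvhl',)

`re.search` tries every starting position until one works.
The match spans [2:8] → '[tvhl]'.
Captured: group 1 = 'tvhl'.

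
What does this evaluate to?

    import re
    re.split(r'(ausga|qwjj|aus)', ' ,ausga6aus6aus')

Alternation isn't longest-match — the leftmost alternative that fits at this position is chosen.
Matches to split on: at [2:7] → 'ausga'; at [8:11] → 'aus'; at [12:15] → 'aus'.
The group in the pattern means `split` returns the separators' captures alongside the pieces.

[' ,', 'ausga', '6', 'aus', '6', 'aus', '']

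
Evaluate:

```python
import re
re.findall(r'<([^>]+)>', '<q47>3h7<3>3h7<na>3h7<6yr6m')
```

['q47', '3', 'na']

With a single group, `findall` returns only what that group captured — 3 items.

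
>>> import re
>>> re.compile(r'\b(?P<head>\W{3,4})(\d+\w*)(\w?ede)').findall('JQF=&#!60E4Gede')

[('=&#!', '60E4G', 'ede')]

Pattern: a word boundary (`\b`, zero-width); then 3 to 4 of a non-word character (captured as 'head'); then one or more of a digit, then zero or more of a word character (captured); then optionally a word character, then the literal 'ede' (captured).
Walking the string: at [3:15] match '=&#!60E4Gede', groups = ('=&#!', '60E4G', 'ede').
`findall` packs the 3 group values into a tuple for every match.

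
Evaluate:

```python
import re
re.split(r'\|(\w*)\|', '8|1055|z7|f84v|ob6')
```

['8', '1055', 'z7', 'f84v', 'ob6']

Matches to split on: at [1:7] → '|1055|'; at [9:15] → '|f84v|'.
With a capturing group present, the delimiter's captured portion is kept in the result list.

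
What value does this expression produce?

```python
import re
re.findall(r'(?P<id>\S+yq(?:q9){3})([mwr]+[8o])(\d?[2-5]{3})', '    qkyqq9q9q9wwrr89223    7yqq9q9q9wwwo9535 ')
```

[('qkyqq9q9q9', 'wwrr8', '9223'), ('7yqq9q9q9', 'wwwo', '9535')]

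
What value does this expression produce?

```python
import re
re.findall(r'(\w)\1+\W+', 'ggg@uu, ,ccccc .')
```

['g', 'u', 'c']

The backreference `\1` re-matches whatever the first group consumed, character for character.
Scanning left to right: at [0:4] match 'ggg@', group 1 = 'g'; at [4:9] match 'uu, ,', group 1 = 'u'; at [9:16] match 'ccccc .', group 1 = 'c'.
With a single group, `findall` returns only what that group captured — 3 items.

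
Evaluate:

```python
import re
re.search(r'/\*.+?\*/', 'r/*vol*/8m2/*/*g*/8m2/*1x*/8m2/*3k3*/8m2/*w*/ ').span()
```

`re.search` tries every starting position until one works.
The match spans [1:8] → '/*vol*/'.

(1, 8)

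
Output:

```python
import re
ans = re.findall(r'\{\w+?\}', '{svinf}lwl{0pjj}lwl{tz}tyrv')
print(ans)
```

Scanning left to right: at [0:7] → '{svinf}'; at [10:16] → '{0pjj}'; at [19:23] → '{tz}'.
No capturing groups, so `findall` returns the 3 full match strings.

['{svinf}', '{0pjj}', '{tz}']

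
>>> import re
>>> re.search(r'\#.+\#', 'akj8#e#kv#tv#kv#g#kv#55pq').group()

'#e#kv#tv#kv#g#kv#'

Unlike `match`, `search` isn't anchored — it looks for the pattern anywhere in the string.
The match spans [4:21] → '#e#kv#tv#kv#g#kv#'.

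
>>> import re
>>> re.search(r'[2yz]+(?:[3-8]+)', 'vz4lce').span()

(1, 3)

This matches one or more of one of [2yz]; then one or more of a character in [3-8] (non-capturing group).
The match spans [1:3] → 'z4'.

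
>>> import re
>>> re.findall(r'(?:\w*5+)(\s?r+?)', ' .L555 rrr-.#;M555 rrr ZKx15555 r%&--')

[' r', ' r', ' r']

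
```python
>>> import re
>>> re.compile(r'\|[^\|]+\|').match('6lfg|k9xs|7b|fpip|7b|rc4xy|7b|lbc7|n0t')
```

None

`re.match` only tries the pattern at the start of the string.
Here position 0 doesn't satisfy it, so the call returns None.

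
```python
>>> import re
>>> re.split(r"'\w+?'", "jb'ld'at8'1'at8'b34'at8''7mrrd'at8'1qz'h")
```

Matches to split on: at [2:6] → "'ld'"; at [9:12] → "'1'"; at [15:20] → "'b34'"; at [24:31] → "'7mrrd'"; at [34:39] → "'1qz'".
Each match becomes a cut point; 6 segments remain.

['jb', 'at8', 'at8', "at8'", 'at8', 'h']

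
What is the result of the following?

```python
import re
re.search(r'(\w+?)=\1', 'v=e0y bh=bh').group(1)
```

A backreference is literal: `\1` must see the identical characters the first group matched.
`re.search` scans for the first position where the pattern succeeds.
The match spans [6:11] → 'bh=bh'.
Captured: group 1 = 'bh'.

'bh'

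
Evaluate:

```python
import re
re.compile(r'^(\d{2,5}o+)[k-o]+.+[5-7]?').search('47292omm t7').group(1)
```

'47292o'

Pattern: anchored at the start of the string; then 2 to 5 of a digit, then one or more of the literal 'o' (captured); then one or more of a character in [k-o]; then one or more of any character, then optionally a character in [5-7].
`search` walks the string left to right and returns the first match it finds.
The match spans [0:11] → '47292omm t7'.
Captured: group 1 = '47292o'.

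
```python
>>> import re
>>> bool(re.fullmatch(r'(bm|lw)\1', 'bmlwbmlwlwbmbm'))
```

False

`\1` has to match the exact text group 1 already captured.
`re.fullmatch` requires the pattern to consume the entire string.
Here the string isn't matched end-to-end, so the call returns None, and `bool(None)` is False.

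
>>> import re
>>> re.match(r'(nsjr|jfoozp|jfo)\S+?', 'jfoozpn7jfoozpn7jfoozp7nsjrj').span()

(0, 7)

Branches in `(...|...)` are attempted left-to-right; the first branch that allows the whole pattern to succeed is taken.
`re.match` only tries the pattern at the start of the string.
The match spans [0:7] → 'jfoozpn'.
Captured: group 1 = 'jfoozp'.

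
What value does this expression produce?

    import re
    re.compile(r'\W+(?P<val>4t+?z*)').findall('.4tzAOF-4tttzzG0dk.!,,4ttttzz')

['4tz', '4t', '4t']

The pattern matches one or more of a non-word character; then a literal '4', then one or more of a literal 't' (lazy), then zero or more of the literal 'z' (captured as 'val').
A `+?`/`*?`/`{m,n}?` starts at its minimum and grows only as far as needed for what follows to match.
Matches: at [0:4] match '.4tz', group 1 = '4tz'; at [7:10] match '-4t', group 1 = '4t'; at [18:24] match '.!,,4t', group 1 = '4t'.
Because there's exactly one group, `findall` drops the full match and keeps group 1 from each hit.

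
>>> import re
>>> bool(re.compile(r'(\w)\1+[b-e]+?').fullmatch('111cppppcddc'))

A backreference is literal: `\1` must see the identical characters the first group matched.
For `fullmatch`, every character of the input must be accounted for by the pattern.
Here the pattern can't cover the whole string, so the call returns None, and `bool(None)` is False.

False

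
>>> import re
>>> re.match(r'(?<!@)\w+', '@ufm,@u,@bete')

A negative assertion filters positions out without eating any characters.
With `match`, the pattern is implicitly anchored at the beginning.
Here the string doesn't start with a match, so the call returns None.

None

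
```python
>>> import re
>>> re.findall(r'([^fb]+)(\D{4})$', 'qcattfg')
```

[('qca', 'ttfg')]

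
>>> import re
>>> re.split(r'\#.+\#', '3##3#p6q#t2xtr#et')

['3', 'et']

Each match becomes a cut point; 2 segments remain.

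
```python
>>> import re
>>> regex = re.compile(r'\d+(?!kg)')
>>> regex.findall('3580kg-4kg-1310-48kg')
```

A negative assertion filters positions out without eating any characters.
Walking the string: at [0:3] → '358'; at [11:15] → '1310'; at [16:17] → '4'.
With no groups in the pattern, `findall` gives back each whole match — 3 here.

['358', '1310', '4']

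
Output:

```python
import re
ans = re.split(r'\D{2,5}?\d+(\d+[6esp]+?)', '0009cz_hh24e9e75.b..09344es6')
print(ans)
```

Pattern: 2 to 5 of a non-digit (lazy), then one or more of a digit; then one or more of a digit, then one or more of one of [6esp] (lazy) (captured).
The `?` after the quantifier makes it lazy — it takes as little as possible before letting the rest of the pattern try.
Matches to split on: at [4:12] → 'cz_hh24e'; at [16:26] → '.b..09344e'.
`re.split` interleaves the captured-group text with the surrounding fragments.

['0009', '4e', '9e75', '4e', 's6']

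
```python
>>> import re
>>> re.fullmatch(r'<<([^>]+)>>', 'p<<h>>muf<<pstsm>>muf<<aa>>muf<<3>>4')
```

None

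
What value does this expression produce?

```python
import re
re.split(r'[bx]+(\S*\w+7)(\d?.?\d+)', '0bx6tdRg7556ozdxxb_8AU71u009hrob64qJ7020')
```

['0', '6tdRg7556ozdxxb_8AU71u009hrob64qJ7', '020', '']

This matches one or more of one of [bx]; then zero or more of a non-whitespace character, then one or more of a word character, then the literal '7' (captured); then optionally a digit, then optionally any character, then one or more of a digit (captured).
Matches to split on: at [1:40] → 'bx6tdRg7556ozdxxb_8AU71u009hrob64qJ7020'.
`re.split` interleaves the captured-group text with the surrounding fragments.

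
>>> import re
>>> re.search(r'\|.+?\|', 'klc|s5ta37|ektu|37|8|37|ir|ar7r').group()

'|s5ta37|'

`search` walks the string left to right and returns the first match it finds.
The match spans [3:11] → '|s5ta37|'.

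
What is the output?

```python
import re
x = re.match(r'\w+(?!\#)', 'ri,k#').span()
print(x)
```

(0, 2)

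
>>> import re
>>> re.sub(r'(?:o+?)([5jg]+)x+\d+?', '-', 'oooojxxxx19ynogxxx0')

This matches one or more of a literal 'o' (lazy) (non-capturing group); then one or more of one of [5jg] (captured); then one or more of a literal 'x'; then one or more of a digit (lazy).
The `?` after the quantifier makes it lazy — it takes as little as possible before letting the rest of the pattern try.
Matches: at [0:10] → 'oooojxxxx1'; at [13:19] → 'ogxxx0'.
Each match is replaced by '-'.

'-9yn-'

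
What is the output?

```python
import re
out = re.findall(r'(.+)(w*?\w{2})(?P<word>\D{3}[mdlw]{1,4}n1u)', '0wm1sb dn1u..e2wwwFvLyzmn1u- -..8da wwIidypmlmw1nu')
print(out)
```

This matches one or more of any character (captured); then zero or more of the literal 'w' (lazy), then exactly 2 of a word character (captured); then exactly 3 of a non-digit, then 1 to 4 of one of [mdlw], then the literal 'n1u' (captured as 'word').
Walking the string: at [0:27] match '0wm1sb dn1u..e2wwwFvLyzmn1u', groups = ('0wm1sb dn1u..e2www', 'Fv', 'Lyzmn1u').
Multiple groups make `findall` return tuples — one 3-tuple for the one match.

[('0wm1sb dn1u..e2www', 'Fv', 'Lyzmn1u')]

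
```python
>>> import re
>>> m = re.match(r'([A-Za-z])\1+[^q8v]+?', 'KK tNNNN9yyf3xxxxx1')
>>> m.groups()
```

('K',)

The match spans [0:3] → 'KK '.
Captured: group 1 = 'K'.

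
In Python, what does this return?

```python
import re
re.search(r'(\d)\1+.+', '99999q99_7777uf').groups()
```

('9',)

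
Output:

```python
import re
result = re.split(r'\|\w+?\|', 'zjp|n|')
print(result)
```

`split` removes every match and returns the 2 fragments in between.

['zjp', '']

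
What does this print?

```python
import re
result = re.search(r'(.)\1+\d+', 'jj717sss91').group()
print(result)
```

jj717

A backreference is literal: `\1` must see the identical characters the first group matched.
`search` walks the string left to right and returns the first match it finds.
The match spans [0:5] → 'jj717'.
Captured: group 1 = 'j'.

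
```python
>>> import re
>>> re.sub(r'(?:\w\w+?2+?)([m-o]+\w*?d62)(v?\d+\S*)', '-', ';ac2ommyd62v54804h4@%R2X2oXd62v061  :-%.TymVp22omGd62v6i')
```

';-  :-%.-'

The pattern matches a word character, then one or more of a word character (lazy), then one or more of a literal '2' (lazy) (non-capturing group); then one or more of a character in [m-o], then zero or more of a word character (lazy), then the literal 'd62' (captured); then optionally the literal 'v', then one or more of a digit, then zero or more of a non-whitespace character (captured).
Every occurrence is swapped for '-'.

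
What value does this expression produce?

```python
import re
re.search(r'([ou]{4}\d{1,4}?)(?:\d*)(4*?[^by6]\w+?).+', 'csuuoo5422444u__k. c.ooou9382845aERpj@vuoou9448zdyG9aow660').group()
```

'uuoo5422444u__k. c.ooou9382845aERpj@vuoou9448zdyG9aow660'

This matches exactly 4 of one of [ou], then 1 to 4 of a digit (lazy) (captured); then zero or more of a digit (non-capturing group); then zero or more of a literal '4' (lazy), then any character except [by6], then one or more of a word character (lazy) (captured); then one or more of any character.
The match spans [2:58] → 'uuoo5422444u__k. c.ooou9382845aERpj@vuoou9448zdyG9aow660'.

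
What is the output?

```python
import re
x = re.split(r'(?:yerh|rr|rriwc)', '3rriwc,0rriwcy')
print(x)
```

`|` is ordered: at each position the engine commits to the first alternative that works.
Matches to split on: at [1:3] → 'rr'; at [8:10] → 'rr'.
Splitting on the pattern gives 3 pieces.

['3', 'iwc,0', 'iwcy']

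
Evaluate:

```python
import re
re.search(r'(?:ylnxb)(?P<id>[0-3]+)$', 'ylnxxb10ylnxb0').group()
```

Pattern: the literal 'yln', then the literal 'xb' (non-capturing group); then one or more of a character in [0-3] (captured as 'id'); then anchored at the end.
The match spans [8:14] → 'ylnxb0'.

'ylnxb0'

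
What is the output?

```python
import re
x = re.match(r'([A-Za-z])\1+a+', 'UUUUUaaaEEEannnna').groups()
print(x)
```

The match spans [0:8] → 'UUUUUaaa'.
Captured: group 1 = 'U'.

('U',)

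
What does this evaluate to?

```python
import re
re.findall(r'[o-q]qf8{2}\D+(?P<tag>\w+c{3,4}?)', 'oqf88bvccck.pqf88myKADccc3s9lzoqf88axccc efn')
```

Pattern: a character in [o-q]; then the literal 'qf', then exactly 2 of a literal '8', then one or more of a non-digit; then one or more of a word character, then 3 to 4 of the literal 'c' (lazy) (captured as 'tag').
Because there's exactly one group, `findall` drops the full match and keeps group 1 from the one hit.

['88myKADccc3s9lzoqf88axccc']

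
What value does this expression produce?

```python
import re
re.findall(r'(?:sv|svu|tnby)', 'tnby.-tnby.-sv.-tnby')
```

['tnby', 'tnby', 'sv', 'tnby']

Since nothing is captured, `findall` lists the 4 matched substrings directly.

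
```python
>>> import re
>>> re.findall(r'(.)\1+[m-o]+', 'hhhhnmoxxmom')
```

`\1` is not a pattern — it's the concrete string captured by group 1, re-applied verbatim.
Walking the string: at [0:7] match 'hhhhnmo', group 1 = 'h'; at [7:12] match 'xxmom', group 1 = 'x'.
One capturing group, so `findall` returns just the captured substring from each match — 2 in all.

['h', 'x']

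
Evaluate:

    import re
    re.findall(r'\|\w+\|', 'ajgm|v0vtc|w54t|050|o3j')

No capturing groups, so `findall` returns the 2 full match strings.

['|v0vtc|', '|050|']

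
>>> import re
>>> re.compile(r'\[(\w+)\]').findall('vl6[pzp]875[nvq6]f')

['pzp', 'nvq6']

Scanning left to right: at [3:8] match '[pzp]', group 1 = 'pzp'; at [11:17] match '[nvq6]', group 1 = 'nvq6'.
With a single group, `findall` returns only what that group captured — 2 items.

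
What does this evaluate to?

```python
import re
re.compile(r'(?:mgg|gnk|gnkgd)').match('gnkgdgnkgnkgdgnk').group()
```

Alternation tries branches left to right and keeps the first one that lets the overall match succeed at that position.
`re.match` only tries the pattern at the start of the string.
The match spans [0:3] → 'gnk'.

'gnk'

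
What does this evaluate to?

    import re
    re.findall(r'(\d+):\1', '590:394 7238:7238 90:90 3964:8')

After group 1 captures some text, `\1` only succeeds where that same text appears again.
Walking the string: at [8:17] match '7238:7238', group 1 = '7238'; at [18:23] match '90:90', group 1 = '90'.
One capturing group, so `findall` returns just the captured substring from each match — 2 in all.

['7238', '90']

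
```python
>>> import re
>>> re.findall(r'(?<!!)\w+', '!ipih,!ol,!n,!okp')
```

The negative lookaround is zero-width — it rules out positions where the adjacent text would match, without consuming anything.
Scanning left to right: at [2:5] → 'pih'; at [8:9] → 'l'; at [15:17] → 'kp'.
With no groups in the pattern, `findall` gives back each whole match — 3 here.

['pih', 'l', 'kp']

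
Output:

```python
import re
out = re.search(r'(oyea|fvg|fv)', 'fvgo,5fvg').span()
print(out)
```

(0, 3)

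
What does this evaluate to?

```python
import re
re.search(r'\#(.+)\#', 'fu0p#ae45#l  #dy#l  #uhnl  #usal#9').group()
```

`re.search` scans for the first position where the pattern succeeds.
The match spans [4:33] → '#ae45#l  #dy#l  #uhnl  #usal#'.
Captured: group 1 = 'ae45#l  #dy#l  #uhnl  #usal'.

'#ae45#l  #dy#l  #uhnl  #usal#'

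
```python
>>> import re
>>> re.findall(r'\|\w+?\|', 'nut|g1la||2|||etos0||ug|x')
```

Scanning left to right: at [3:9] → '|g1la|'; at [9:12] → '|2|'; at [13:20] → '|etos0|'; at [20:24] → '|ug|'.
With no groups in the pattern, `findall` gives back each whole match — 4 here.

['|g1la|', '|2|', '|etos0|', '|ug|']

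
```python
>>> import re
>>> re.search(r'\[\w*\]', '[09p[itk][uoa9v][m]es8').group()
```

'[itk]'

The match spans [4:9] → '[itk]'.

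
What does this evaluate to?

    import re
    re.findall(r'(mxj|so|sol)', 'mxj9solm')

Branches in `(...|...)` are attempted left-to-right; the first branch that allows the whole pattern to succeed is taken.
`findall` collects group 1 from each match (2 total).

['mxj', 'so']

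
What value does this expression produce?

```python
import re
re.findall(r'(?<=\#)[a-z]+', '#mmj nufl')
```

Lookahead/lookbehind check context without consuming it, so the matched span excludes the asserted characters.
Walking the string: at [1:4] → 'mmj'.
`findall` yields the raw match text (1 of them) because the pattern has no groups.

['mmj']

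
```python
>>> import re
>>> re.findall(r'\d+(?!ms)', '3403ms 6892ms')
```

['340', '689']

The negative lookahead/lookbehind blocks any match where the forbidden context is present.
Since nothing is captured, `findall` lists the 2 matched substrings directly.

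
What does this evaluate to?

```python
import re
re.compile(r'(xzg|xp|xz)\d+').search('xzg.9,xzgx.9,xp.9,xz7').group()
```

`re.search` scans for the first position where the pattern succeeds.
The match spans [18:21] → 'xz7'.
Captured: group 1 = 'xz'.

'xz7'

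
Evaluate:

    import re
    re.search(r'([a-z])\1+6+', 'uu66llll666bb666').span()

`\1` is not a pattern — it's the concrete string captured by group 1, re-applied verbatim.
`search` walks the string left to right and returns the first match it finds.
The match spans [0:4] → 'uu66'.
Captured: group 1 = 'u'.

(0, 4)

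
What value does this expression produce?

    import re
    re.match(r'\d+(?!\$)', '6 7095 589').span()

`(?!…)`/`(?<!…)` only lets a position through if the neighbouring text does NOT match; no characters are consumed.
With `match`, the pattern is implicitly anchored at the beginning.
The match spans [0:1] → '6'.

(0, 1)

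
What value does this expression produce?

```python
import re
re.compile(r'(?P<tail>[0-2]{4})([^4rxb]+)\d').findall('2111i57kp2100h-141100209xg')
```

[('2111', 'i57kp2100h-1'), ('1100', '20')]

This matches exactly 4 of a character in [0-2] (captured as 'tail'); then one or more of any character except [4rxb] (captured); then a digit.
Walking the string: at [0:17] match '2111i57kp2100h-14', groups = ('2111', 'i57kp2100h-1'); at [17:24] match '1100209', groups = ('1100', '20').
With 2 capturing groups, `findall` returns a 2-tuple per match.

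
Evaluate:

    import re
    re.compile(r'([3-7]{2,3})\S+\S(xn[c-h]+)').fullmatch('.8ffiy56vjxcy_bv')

Pattern: 2 to 3 of a character in [3-7] (captured); then one or more of a non-whitespace character, then a non-whitespace character; then the literal 'xn', then one or more of a character in [c-h] (captured).
`re.fullmatch` is like wrapping the pattern in `^…$` (in single-line mode).
Here the pattern can't cover the whole string, so the call returns None.

None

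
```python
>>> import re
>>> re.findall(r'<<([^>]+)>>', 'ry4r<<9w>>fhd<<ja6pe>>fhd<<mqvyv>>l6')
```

['9w', 'ja6pe', 'mqvyv']

Walking the string: at [4:10] match '<<9w>>', group 1 = '9w'; at [13:22] match '<<ja6pe>>', group 1 = 'ja6pe'; at [25:34] match '<<mqvyv>>', group 1 = 'mqvyv'.
`findall` collects group 1 from each match (3 total).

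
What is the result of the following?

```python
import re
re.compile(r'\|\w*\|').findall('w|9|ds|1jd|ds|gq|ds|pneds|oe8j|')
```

['|9|', '|1jd|', '|gq|', '|pneds|']

Walking the string: at [1:4] → '|9|'; at [6:11] → '|1jd|'; at [13:17] → '|gq|'; at [19:26] → '|pneds|'.
Since nothing is captured, `findall` lists the 4 matched substrings directly.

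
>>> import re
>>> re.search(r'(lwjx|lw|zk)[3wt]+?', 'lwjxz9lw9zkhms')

None

Unlike `match`, `search` isn't anchored — it looks for the pattern anywhere in the string.
Here the pattern never matches, so the call returns None.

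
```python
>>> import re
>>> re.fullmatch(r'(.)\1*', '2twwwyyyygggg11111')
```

`re.fullmatch` requires the pattern to consume the entire string.
Here there's no way to consume every character, so the call returns None.

None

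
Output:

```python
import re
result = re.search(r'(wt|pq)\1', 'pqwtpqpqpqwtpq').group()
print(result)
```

pqpq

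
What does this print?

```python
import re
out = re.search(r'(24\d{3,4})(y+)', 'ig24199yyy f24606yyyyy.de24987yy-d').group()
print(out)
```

The pattern matches the literal '24', then 3 to 4 of a digit (captured); then one or more of a literal 'y' (captured).
Unlike `match`, `search` isn't anchored — it looks for the pattern anywhere in the string.
The match spans [2:10] → '24199yyy'.
Captured: group 1 = '24199', group 2 = 'yyy'.

24199yyy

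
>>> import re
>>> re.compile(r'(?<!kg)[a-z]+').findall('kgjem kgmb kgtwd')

`(?!…)`/`(?<!…)` only lets a position through if the neighbouring text does NOT match; no characters are consumed.
`findall` yields the raw match text (3 of them) because the pattern has no groups.

['kgjem', 'kgmb', 'kgtwd']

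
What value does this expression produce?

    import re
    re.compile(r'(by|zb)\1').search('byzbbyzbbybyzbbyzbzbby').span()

(8, 12)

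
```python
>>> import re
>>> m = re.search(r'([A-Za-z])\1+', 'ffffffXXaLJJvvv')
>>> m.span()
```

`\1` has to match the exact text group 1 already captured.
`re.search` tries every starting position until one works.
The match spans [0:6] → 'ffffff'.
Captured: group 1 = 'f'.

(0, 6)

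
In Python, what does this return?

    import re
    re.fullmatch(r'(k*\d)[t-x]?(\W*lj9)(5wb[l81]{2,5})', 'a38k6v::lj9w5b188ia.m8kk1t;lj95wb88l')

The pattern matches zero or more of a literal 'k', then a digit (captured); then optionally a character in [t-x]; then zero or more of a non-word character, then the literal 'lj9' (captured); then the literal '5wb', then 2 to 5 of one of [l81] (captured).
`re.fullmatch` requires the pattern to consume the entire string.
Here there's no way to consume every character, so the call returns None.

None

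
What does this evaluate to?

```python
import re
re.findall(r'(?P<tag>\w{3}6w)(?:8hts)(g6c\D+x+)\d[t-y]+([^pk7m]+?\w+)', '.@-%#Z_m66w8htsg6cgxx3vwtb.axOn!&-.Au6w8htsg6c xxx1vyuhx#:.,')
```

[('_m66w', 'g6cgxx', 'b.axOn')]

This matches exactly 3 of a word character, then the literal '6w' (captured as 'tag'); then the literal '8ht', then a literal 's' (non-capturing group); then the literal 'g6c', then one or more of a non-digit, then one or more of a literal 'x' (captured); then a digit, then one or more of a character in [t-y]; then one or more of any character except [pk7m] (lazy), then one or more of a word character (captured).
A `+?`/`*?`/`{m,n}?` starts at its minimum and grows only as far as needed for what follows to match.
Walking the string: at [6:31] match '_m66w8htsg6cgxx3vwtb.axOn', groups = ('_m66w', 'g6cgxx', 'b.axOn').
`findall` packs the 3 group values into a tuple for every match.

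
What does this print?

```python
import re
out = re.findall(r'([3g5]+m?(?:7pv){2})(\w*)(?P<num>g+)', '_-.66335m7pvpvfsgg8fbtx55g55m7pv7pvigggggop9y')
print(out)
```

[('55g55m7pv7pv', 'igggg', 'g')]

This matches one or more of one of [3g5], then optionally a literal 'm', then the literal '7pv' repeated 2 times (captured); then zero or more of a word character (captured); then one or more of a literal 'g' (captured as 'num').
Matches: at [23:41] match '55g55m7pv7pviggggg', groups = ('55g55m7pv7pv', 'igggg', 'g').
Multiple groups make `findall` return tuples — one 3-tuple for the one match.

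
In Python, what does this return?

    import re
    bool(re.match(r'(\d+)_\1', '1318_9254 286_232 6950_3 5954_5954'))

With `match`, the pattern is implicitly anchored at the beginning.
Here the string doesn't start with a match, so the call returns None, and `bool(None)` is False.

False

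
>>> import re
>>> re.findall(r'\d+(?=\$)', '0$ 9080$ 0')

['0', '9080']

Because the assertion is zero-width, the text it checks is not consumed and won't appear in the result.
Scanning left to right: at [0:1] → '0'; at [3:7] → '9080'.
`findall` yields the raw match text (2 of them) because the pattern has no groups.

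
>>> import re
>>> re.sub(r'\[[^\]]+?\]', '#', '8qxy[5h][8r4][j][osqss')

'8qxy###[osqss'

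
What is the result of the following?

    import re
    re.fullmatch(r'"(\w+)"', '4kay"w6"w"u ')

None

`fullmatch` succeeds only if the pattern covers the string from start to end.
Here there's no way to consume every character, so the call returns None.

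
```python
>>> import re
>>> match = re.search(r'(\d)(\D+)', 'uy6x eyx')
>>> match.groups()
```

('6', 'x eyx')

The match spans [2:8] → '6x eyx'.
Captured: group 1 = '6', group 2 = 'x eyx'.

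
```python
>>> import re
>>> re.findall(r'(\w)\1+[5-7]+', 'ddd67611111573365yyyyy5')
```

`\1` is not a pattern — it's the concrete string captured by group 1, re-applied verbatim.
Walking the string: at [0:6] match 'ddd676', group 1 = 'd'; at [6:13] match '1111157', group 1 = '1'; at [13:17] match '3365', group 1 = '3'; at [17:23] match 'yyyyy5', group 1 = 'y'.
One capturing group, so `findall` returns just the captured substring from each match — 4 in all.

['d', '1', '3', 'y']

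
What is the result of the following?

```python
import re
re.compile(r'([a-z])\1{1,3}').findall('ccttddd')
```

['c', 't', 'd']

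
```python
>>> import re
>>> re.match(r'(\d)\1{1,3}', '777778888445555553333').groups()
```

The backreference `\1` re-matches whatever the first group consumed, character for character.
`re.match` won't scan ahead — the pattern has to work from the very first character.
The match spans [0:4] → '7777'.
Captured: group 1 = '7'.

('7',)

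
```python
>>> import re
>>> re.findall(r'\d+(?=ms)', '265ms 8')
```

The positive lookaround only admits positions where the adjacent text matches; those characters stay outside the span.
Matches: at [0:3] → '265'.
Since nothing is captured, `findall` lists the 1 matched substring directly.

['265']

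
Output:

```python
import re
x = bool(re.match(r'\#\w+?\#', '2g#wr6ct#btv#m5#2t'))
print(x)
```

False

`re.match` won't scan ahead — the pattern has to work from the very first character.
Here position 0 doesn't satisfy it, so the call returns None, and `bool(None)` is False.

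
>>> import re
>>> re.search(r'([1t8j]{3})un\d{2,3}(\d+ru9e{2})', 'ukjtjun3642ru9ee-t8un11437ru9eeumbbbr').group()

'jtjun3642ru9ee'

This matches exactly 3 of one of [1t8j] (captured); then the literal 'un', then 2 to 3 of a digit; then one or more of a digit, then the literal 'ru9', then exactly 2 of the literal 'e' (captured).
`re.search` tries every starting position until one works.
The match spans [2:16] → 'jtjun3642ru9ee'.
Captured: group 1 = 'jtj', group 2 = '2ru9ee'.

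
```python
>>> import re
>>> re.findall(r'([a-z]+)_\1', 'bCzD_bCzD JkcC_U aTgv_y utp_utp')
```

A backreference is literal: `\1` must see the identical characters the first group matched.
One capturing group, so `findall` returns just the captured substring from the one match — 1 in all.

['utp']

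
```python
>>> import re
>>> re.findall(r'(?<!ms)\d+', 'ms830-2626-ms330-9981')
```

The negative lookaround is zero-width — it rules out positions where the adjacent text would match, without consuming anything.
Walking the string: at [3:5] → '30'; at [6:10] → '2626'; at [14:16] → '30'; at [17:21] → '9981'.
With no groups in the pattern, `findall` gives back each whole match — 4 here.

['30', '2626', '30', '9981']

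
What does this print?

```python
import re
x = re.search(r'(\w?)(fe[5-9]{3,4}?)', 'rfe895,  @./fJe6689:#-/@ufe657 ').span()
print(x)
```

The pattern matches optionally a word character (captured); then the literal 'fe', then 3 to 4 of a character in [5-9] (lazy) (captured).
The match spans [0:6] → 'rfe895'.

(0, 6)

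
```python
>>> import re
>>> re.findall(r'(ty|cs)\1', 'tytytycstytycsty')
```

['ty', 'ty']

A backreference is literal: `\1` must see the identical characters the first group matched.
With a single group, `findall` returns only what that group captured — 2 items.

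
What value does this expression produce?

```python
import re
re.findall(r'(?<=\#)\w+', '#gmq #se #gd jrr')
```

['gmq', 'se', 'gd']

The positive lookaround only admits positions where the adjacent text matches; those characters stay outside the span.
Since nothing is captured, `findall` lists the 3 matched substrings directly.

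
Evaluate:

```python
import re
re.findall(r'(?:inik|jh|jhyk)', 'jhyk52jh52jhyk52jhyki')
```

['jh', 'jh', 'jh', 'jh']

Branches in `(...|...)` are attempted left-to-right; the first branch that allows the whole pattern to succeed is taken.
`findall` yields the raw match text (4 of them) because the pattern has no groups.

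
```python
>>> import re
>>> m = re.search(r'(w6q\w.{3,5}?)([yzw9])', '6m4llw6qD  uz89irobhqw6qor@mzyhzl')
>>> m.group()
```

A non-greedy quantifier consumes as few characters as it can — just enough that the remainder of the pattern still matches from where it stops; whatever follows it matches normally.
The match spans [5:13] → 'w6qD  uz'.

'w6qD  uz'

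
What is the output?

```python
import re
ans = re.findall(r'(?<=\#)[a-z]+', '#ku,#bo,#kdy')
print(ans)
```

The `(?=…)`/`(?<=…)` assertion just peeks at neighbouring text; it doesn't advance the match position.
No capturing groups, so `findall` returns the 3 full match strings.

['ku', 'bo', 'kdy']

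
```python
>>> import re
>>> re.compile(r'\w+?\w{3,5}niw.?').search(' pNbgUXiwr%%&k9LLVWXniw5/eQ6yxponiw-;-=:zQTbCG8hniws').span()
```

(13, 24)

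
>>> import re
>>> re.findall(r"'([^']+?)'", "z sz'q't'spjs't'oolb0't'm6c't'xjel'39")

['q', 'spjs', 'oolb0', 'm6c', 'xjel']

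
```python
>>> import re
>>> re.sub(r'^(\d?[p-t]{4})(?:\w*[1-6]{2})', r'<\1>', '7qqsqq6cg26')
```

'<7qqsq>'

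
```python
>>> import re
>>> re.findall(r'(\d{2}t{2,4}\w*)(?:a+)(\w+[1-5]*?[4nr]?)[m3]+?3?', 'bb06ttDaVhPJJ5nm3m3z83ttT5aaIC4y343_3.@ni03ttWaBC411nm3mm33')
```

[('06ttDaVhPJJ5nm3m3z83ttT5a', 'IC4y343_'), ('03ttW', 'BC411nm3mm3')]

With 2 capturing groups, `findall` returns a 2-tuple per match.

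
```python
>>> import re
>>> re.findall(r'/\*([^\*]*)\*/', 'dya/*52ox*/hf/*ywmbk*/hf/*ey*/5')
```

['52ox', 'ywmbk', 'ey']

Walking the string: at [3:11] match '/*52ox*/', group 1 = '52ox'; at [13:22] match '/*ywmbk*/', group 1 = 'ywmbk'; at [24:30] match '/*ey*/', group 1 = 'ey'.
Because there's exactly one group, `findall` drops the full match and keeps group 1 from each hit.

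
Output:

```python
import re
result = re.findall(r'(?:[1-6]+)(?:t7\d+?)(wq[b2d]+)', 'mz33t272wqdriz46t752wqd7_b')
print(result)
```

Pattern: one or more of a character in [1-6] (non-capturing group); then the literal 't7', then one or more of a digit (lazy) (non-capturing group); then the literal 'wq', then one or more of one of [b2d] (captured).
Scanning left to right: at [14:23] match '46t752wqd', group 1 = 'wqd'.
Because there's exactly one group, `findall` drops the full match and keeps group 1 from the one hit.

['wqd']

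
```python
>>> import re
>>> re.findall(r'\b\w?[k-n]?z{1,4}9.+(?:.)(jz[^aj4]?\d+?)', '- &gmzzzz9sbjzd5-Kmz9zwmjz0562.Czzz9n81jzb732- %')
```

['jzb7']

This matches a word boundary (`\b`, zero-width); then optionally a word character, then optionally a character in [k-n], then 1 to 4 of a literal 'z'; then the literal '9', then one or more of any character; then any character (non-capturing group); then the literal 'jz', then optionally any character except [aj4], then one or more of a digit (lazy) (captured).
The `?` after the quantifier makes it lazy — it takes as little as possible before letting the rest of the pattern try.
Walking the string: at [3:43] match 'gmzzzz9sbjzd5-Kmz9zwmjz0562.Czzz9n81jzb7', group 1 = 'jzb7'.
One capturing group, so `findall` returns just the captured substring from the one match — 1 in all.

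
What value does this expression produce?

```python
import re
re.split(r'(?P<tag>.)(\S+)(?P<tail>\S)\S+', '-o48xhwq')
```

Pattern: any character (captured as 'tag'); then one or more of a non-whitespace character (captured); then a non-whitespace character (captured as 'tail'); then one or more of a non-whitespace character.
Matches to split on: at [0:8] → '-o48xhwq'.
`re.split` interleaves the captured-group text with the surrounding fragments.

['', '-', 'o48xh', 'w', '']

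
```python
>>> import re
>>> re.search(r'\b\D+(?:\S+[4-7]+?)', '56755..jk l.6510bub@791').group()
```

'..jk l.6510bub@7'

Pattern: a word boundary (`\b`, zero-width); then one or more of a non-digit; then one or more of a non-whitespace character, then one or more of a character in [4-7] (lazy) (non-capturing group).
The match spans [5:21] → '..jk l.6510bub@7'.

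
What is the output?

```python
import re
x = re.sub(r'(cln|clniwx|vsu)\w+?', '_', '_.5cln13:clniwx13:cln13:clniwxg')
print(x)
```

_.5_3:_wx13:_3:_wxg

Branches in `(...|...)` are attempted left-to-right; the first branch that allows the whole pattern to succeed is taken.
Matches: at [3:7] → 'cln1'; at [9:13] → 'clni'; at [18:22] → 'cln1'; at [24:28] → 'clni'.
`sub` substitutes '_' at each match site.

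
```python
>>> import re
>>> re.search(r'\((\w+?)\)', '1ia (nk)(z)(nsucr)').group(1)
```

The match spans [4:8] → '(nk)'.
Captured: group 1 = 'nk'.

'nk'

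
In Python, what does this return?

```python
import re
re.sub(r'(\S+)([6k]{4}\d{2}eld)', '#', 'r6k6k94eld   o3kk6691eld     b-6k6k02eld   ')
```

Each match is replaced by '#'.

'#   #     #   '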